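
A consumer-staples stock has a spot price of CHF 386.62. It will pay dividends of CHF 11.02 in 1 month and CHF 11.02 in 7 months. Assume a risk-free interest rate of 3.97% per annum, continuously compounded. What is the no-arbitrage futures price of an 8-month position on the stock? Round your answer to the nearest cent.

PV(dividends) I = 11.02·e^(−0.0397·1/12) + 11.02·e^(−0.0397·7/12)
I = 10.9836 + 10.7677 = 21.7513
F = (S − I)·e^(rT) = (386.62 − 21.7513) · e^(0.0397·8/12)
= 364.8687 · e^0.026467 = 364.8687 × 1.026820 = CHF 374.65

CHF 374.65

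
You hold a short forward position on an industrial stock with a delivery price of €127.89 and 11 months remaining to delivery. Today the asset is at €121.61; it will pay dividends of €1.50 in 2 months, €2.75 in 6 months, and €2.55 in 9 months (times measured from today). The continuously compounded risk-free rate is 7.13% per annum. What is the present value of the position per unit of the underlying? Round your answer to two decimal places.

PV(remaining dividends) I = 1.50·e^(−0.0713·2/12) + 2.75·e^(−0.0713·6/12) + 2.55·e^(−0.0713·9/12) = 6.5532
Current forward F = (S − I)·e^(rT) = (121.61 − 6.5532)·e^(0.0713·11/12) = 115.0568 × 1.067541 = 122.8279
Value (long) = (F − K)·e^(−rT) = (122.8279 − 127.89) × 0.936732 = -4.7418
Short position value = −(long value) = €4.74

€4.74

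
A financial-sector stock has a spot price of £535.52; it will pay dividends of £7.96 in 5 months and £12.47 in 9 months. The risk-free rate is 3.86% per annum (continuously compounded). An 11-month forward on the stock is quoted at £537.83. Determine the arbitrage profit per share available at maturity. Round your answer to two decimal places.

PV(dividends) I = 7.96·e^(−0.0386·5/12) + 12.47·e^(−0.0386·9/12) = 19.9472
Fair forward F* = (S − I)·e^(rT) = (535.52 − 19.9472)·e^0.035383 = 515.5728 × 1.036016 = 534.1417
Market £537.83 > fair 534.1417: forward overpriced → cash-and-carry (borrow at r, buy the stock and collect the dividends, short the forward).
Profit at T = |F_mkt − F*| = |537.83 − 534.1417| = £3.69 per share

£3.69 per share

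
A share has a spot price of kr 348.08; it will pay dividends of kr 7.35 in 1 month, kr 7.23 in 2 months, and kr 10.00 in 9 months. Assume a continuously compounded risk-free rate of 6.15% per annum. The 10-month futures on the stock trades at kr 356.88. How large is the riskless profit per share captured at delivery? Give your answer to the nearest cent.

PV(dividends) I = 7.35·e^(−0.0615·1/12) + 7.23·e^(−0.0615·2/12) + 10.00·e^(−0.0615·9/12) = 24.0179
Fair futures F* = (S − I)·e^(rT) = (348.08 − 24.0179)·e^0.051250 = 324.0621 × 1.052586 = 341.1032
Market kr 356.88 > fair 341.1032: forward overpriced → cash-and-carry (borrow at r, buy the stock and collect the dividends, short the forward).
Profit at T = |F_mkt − F*| = |356.88 − 341.1032| = kr 15.78 per share

kr 15.78 per share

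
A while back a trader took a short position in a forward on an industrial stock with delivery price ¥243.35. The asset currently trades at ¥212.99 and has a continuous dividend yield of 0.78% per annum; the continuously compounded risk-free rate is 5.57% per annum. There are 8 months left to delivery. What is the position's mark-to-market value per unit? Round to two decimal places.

¥22.59

Current fair forward for the remaining 8 months: F = S·e^((r − q)·T), (r − q) = 0.0557 − 0.0078 = 0.0479
F = 212.99 · e^(0.0479 × 8/12) = 212.99 × 1.032449 = 219.9013
Value of long forward = (F − K)·e^(−rT) = (219.9013 − 243.35) · e^(−0.0557·8/12)
= -23.4487 × 0.963548 = -22.59
Short position value = −(long value) = ¥22.59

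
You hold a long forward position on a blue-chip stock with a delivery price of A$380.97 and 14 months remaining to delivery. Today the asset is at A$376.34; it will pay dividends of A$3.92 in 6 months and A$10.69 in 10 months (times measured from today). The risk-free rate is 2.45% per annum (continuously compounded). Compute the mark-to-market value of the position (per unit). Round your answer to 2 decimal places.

PV(remaining dividends) I = 3.92·e^(−0.0245·6/12) + 10.69·e^(−0.0245·10/12) = 14.3462
Current forward F = (S − I)·e^(rT) = (376.34 − 14.3462)·e^(0.0245·14/12) = 361.9938 × 1.028996 = 372.4902
Value (long) = (F − K)·e^(−rT) = (372.4902 − 380.97) × 0.971821 = -8.2408
Value = -A$8.24

-A$8.24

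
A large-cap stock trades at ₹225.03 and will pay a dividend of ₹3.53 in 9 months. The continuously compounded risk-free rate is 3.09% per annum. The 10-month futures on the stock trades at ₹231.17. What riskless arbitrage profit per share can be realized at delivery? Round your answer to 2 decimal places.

PV(dividends) I = 3.53·e^(−0.0309·9/12) = 3.4491
Fair futures F* = (S − I)·e^(rT) = (225.03 − 3.4491)·e^0.025750 = 221.5809 × 1.026084 = 227.3606
Market ₹231.17 > fair 227.3606: forward overpriced → cash-and-carry (borrow at r, buy the stock and collect the dividends, short the forward).
Profit at T = |F_mkt − F*| = |231.17 − 227.3606| = ₹3.81 per share

₹3.81 per share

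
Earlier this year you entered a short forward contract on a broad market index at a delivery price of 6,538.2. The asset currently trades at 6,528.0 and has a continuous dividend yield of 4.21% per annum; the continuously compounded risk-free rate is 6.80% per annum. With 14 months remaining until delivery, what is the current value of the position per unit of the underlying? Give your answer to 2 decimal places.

-175.57

Current fair forward for the remaining 14 months: F = S·e^((r − q)·T), (r − q) = 0.0680 − 0.0421 = 0.0259
F = 6528.0 · e^(0.0259 × 14/12) = 6528.0 × 1.03067782 = 6728.2648
Value of long forward = (F − K)·e^(−rT) = (6728.2648 − 6538.2) · e^(−0.0680·14/12)
= 190.0648 × 0.92373196 = 175.57
Short position value = −(long value) = -175.57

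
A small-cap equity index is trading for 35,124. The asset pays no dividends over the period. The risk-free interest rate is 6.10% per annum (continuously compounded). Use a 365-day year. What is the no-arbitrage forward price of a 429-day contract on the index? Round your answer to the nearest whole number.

37,735

F = S·e^(rT) = 35124 · e^(0.0610 × 429/365)
= 35124 · e^0.071696 = 35124 × 1.074329
F = 37,735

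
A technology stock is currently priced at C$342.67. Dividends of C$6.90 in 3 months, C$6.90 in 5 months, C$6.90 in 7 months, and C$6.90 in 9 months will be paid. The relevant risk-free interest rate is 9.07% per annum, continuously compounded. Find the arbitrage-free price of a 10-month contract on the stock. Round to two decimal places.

C$341.12

PV(dividends) I = 6.90·e^(−0.0907·3/12) + 6.90·e^(−0.0907·5/12) + 6.90·e^(−0.0907·7/12) + 6.90·e^(−0.0907·9/12)
I = 6.7453 + 6.6441 + 6.5444 + 6.4462 = 26.3800
F = (S − I)·e^(rT) = (342.67 − 26.3800) · e^(0.0907·10/12)
= 316.2900 · e^0.075583 = 316.2900 × 1.078513 = C$341.12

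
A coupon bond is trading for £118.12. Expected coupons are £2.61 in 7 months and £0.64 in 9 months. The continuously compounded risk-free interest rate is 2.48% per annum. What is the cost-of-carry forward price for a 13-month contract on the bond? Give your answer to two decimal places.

£118.05

PV(coupons) I = 2.61·e^(−0.0248·7/12) + 0.64·e^(−0.0248·9/12)
I = 2.5725 + 0.6282 = 3.2007
F = (S − I)·e^(rT) = (118.12 − 3.2007) · e^(0.0248·13/12)
= 114.9193 · e^0.026867 = 114.9193 × 1.027231 = £118.05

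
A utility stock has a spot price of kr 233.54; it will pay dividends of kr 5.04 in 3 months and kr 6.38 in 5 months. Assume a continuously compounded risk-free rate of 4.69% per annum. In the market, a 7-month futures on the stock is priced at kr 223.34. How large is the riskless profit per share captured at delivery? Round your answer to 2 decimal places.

PV(dividends) I = 5.04·e^(−0.0469·3/12) + 6.38·e^(−0.0469·5/12) = 11.2378
Fair futures F* = (S − I)·e^(rT) = (233.54 − 11.2378)·e^0.027358 = 222.3022 × 1.027736 = 228.4680
Market kr 223.34 < fair 228.4680: forward underpriced → reverse cash-and-carry (short the stock, invest proceeds at r, pay the dividends, go long the forward).
Profit at T = |F_mkt − F*| = |223.34 − 228.4680| = kr 5.13 per share

kr 5.13 per share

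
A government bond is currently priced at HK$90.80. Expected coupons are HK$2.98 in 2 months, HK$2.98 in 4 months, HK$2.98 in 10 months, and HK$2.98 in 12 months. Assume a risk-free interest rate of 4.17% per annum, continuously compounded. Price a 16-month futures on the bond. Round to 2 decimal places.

PV(coupons) I = 2.98·e^(−0.0417·2/12) + 2.98·e^(−0.0417·4/12) + 2.98·e^(−0.0417·10/12) + 2.98·e^(−0.0417·12/12)
I = 2.9594 + 2.9389 + 2.8782 + 2.8583 = 11.6348
F = (S − I)·e^(rT) = (90.80 − 11.6348) · e^(0.0417·16/12)
= 79.1652 · e^0.055600 = 79.1652 × 1.057175 = HK$83.69

HK$83.69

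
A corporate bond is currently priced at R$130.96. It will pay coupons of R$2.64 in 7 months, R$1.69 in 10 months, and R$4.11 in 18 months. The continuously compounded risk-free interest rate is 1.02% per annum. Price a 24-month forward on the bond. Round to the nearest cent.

PV(coupons) I = 2.64·e^(−0.0102·7/12) + 1.69·e^(−0.0102·10/12) + 4.11·e^(−0.0102·18/12)
I = 2.6243 + 1.6757 + 4.0476 = 8.3476
F = (S − I)·e^(rT) = (130.96 − 8.3476) · e^(0.0102·24/12)
= 122.6124 · e^0.020400 = 122.6124 × 1.020610 = R$125.14

R$125.14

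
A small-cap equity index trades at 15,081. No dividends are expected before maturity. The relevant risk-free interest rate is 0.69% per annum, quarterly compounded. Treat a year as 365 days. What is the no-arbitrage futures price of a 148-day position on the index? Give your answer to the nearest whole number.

F = S · (1+r/4)^(4T)
= 15081 × 1.002799
F = 15,123

15,123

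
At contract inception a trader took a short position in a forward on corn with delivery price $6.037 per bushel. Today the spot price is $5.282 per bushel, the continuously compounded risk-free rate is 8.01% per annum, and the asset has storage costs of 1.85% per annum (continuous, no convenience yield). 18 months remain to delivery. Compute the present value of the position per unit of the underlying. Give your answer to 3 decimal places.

-$0.077 per bushel

Current fair forward for the remaining 18 months: F = S·e^((r + u)·T), (r + u) = 0.0801 + 0.0185 = 0.0986
F = 5.282 · e^(0.0986 × 18/12) = 5.282 × 1.159397 = 6.1239
Value of long forward = (F − K)·e^(−rT) = (6.1239 − 6.037) · e^(−0.0801·18/12)
= 0.0869 × 0.886787 = 0.077
Short position value = −(long value) = -$0.077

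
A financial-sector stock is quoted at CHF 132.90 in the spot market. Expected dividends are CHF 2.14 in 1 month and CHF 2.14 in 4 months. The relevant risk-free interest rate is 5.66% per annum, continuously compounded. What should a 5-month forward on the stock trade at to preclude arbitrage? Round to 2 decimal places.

PV(dividends) I = 2.14·e^(−0.0566·1/12) + 2.14·e^(−0.0566·4/12)
I = 2.1299 + 2.1000 = 4.2299
F = (S − I)·e^(rT) = (132.90 − 4.2299) · e^(0.0566·5/12)
= 128.6701 · e^0.023583 = 128.6701 × 1.023863 = CHF 131.74

CHF 131.74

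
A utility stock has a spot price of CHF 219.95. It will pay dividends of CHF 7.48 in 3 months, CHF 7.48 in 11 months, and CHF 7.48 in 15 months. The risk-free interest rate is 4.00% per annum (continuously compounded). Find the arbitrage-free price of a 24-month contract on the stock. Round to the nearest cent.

CHF 214.73

PV(dividends) I = 7.48·e^(−0.0400·3/12) + 7.48·e^(−0.0400·11/12) + 7.48·e^(−0.0400·15/12)
I = 7.4056 + 7.2107 + 7.1152 = 21.7315
F = (S − I)·e^(rT) = (219.95 − 21.7315) · e^(0.0400·24/12)
= 198.2185 · e^0.080000 = 198.2185 × 1.083287 = CHF 214.73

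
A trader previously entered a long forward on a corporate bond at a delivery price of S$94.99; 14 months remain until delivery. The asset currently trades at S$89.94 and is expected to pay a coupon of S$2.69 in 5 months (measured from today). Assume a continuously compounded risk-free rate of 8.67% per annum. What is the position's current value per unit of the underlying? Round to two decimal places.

PV(remaining coupons) I = 2.69·e^(−0.0867·5/12) = 2.5946
Current forward F = (S − I)·e^(rT) = (89.94 − 2.5946)·e^(0.0867·14/12) = 87.3454 × 1.106443 = 96.6427
Value (long) = (F − K)·e^(−rT) = (96.6427 − 94.99) × 0.903797 = 1.4937
Value = S$1.49

S$1.49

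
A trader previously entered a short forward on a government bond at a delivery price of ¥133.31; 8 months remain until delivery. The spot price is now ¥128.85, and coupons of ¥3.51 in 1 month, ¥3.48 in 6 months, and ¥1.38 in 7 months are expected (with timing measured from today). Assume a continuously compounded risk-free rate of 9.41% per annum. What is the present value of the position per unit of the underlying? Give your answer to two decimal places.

PV(remaining coupons) I = 3.51·e^(−0.0941·1/12) + 3.48·e^(−0.0941·6/12) + 1.38·e^(−0.0941·7/12) = 8.1089
Current forward F = (S − I)·e^(rT) = (128.85 − 8.1089)·e^(0.0941·8/12) = 120.7411 × 1.064743 = 128.5582
Value (long) = (F − K)·e^(−rT) = (128.5582 − 133.31) × 0.939194 = -4.4629
Short position value = −(long value) = ¥4.46

¥4.46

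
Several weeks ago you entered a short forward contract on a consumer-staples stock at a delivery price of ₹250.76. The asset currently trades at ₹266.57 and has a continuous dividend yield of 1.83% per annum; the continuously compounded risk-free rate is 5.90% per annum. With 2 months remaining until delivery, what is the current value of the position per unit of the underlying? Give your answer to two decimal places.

-₹17.45

Current fair forward for the remaining 2 months: F = S·e^((r − q)·T), (r − q) = 0.0590 − 0.0183 = 0.0407
F = 266.57 · e^(0.0407 × 2/12) = 266.57 × 1.006806 = 268.3843
Value of long forward = (F − K)·e^(−rT) = (268.3843 − 250.76) · e^(−0.0590·2/12)
= 17.6243 × 0.990215 = 17.45
Short position value = −(long value) = -₹17.45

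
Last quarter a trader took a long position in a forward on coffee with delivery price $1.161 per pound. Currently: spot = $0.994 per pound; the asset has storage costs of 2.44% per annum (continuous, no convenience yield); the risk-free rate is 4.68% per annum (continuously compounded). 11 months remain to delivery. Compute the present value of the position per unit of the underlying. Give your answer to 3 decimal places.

-$0.096 per pound

Current fair forward for the remaining 11 months: F = S·e^((r + u)·T), (r + u) = 0.0468 + 0.0244 = 0.0712
F = 0.994 · e^(0.0712 × 11/12) = 0.994 × 1.067444 = 1.0610
Value of long forward = (F − K)·e^(−rT) = (1.0610 − 1.161) · e^(−0.0468·11/12)
= -0.1000 × 0.958007 = -0.096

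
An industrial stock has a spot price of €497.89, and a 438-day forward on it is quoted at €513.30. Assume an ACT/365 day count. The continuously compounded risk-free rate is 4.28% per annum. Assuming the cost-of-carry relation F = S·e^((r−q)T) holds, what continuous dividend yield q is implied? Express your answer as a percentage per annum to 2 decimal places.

1.74%

From F = S·e^((r−q)T): (r − q) = ln(F/S)/T
ln(513.30/497.89) = ln(1.030951) = 0.030482
(r − q) = 0.030482 / (438/365) = 0.025402
q = r − ln(F/S)/T = 0.0428 − 0.025402 = 0.017398
q = 1.74%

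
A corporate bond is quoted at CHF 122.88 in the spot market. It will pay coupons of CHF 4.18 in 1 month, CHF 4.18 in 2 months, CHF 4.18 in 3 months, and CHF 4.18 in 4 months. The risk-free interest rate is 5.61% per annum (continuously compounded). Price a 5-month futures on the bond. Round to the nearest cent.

PV(coupons) I = 4.18·e^(−0.0561·1/12) + 4.18·e^(−0.0561·2/12) + 4.18·e^(−0.0561·3/12) + 4.18·e^(−0.0561·4/12)
I = 4.1605 + 4.1411 + 4.1218 + 4.1026 = 16.5260
F = (S − I)·e^(rT) = (122.88 − 16.5260) · e^(0.0561·5/12)
= 106.3540 · e^0.023375 = 106.3540 × 1.023650 = CHF 108.87

CHF 108.87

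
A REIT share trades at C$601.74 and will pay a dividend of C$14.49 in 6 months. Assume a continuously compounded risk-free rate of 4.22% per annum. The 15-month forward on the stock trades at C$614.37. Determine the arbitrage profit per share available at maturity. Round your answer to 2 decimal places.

C$5.01 per share

PV(dividends) I = 14.49·e^(−0.0422·6/12) = 14.1875
Fair forward F* = (S − I)·e^(rT) = (601.74 − 14.1875)·e^0.052750 = 587.5525 × 1.054166 = 619.3779
Market C$614.37 < fair 619.3779: forward underpriced → reverse cash-and-carry (short the stock, invest proceeds at r, pay the dividends, go long the forward).
Profit at T = |F_mkt − F*| = |614.37 − 619.3779| = C$5.01 per share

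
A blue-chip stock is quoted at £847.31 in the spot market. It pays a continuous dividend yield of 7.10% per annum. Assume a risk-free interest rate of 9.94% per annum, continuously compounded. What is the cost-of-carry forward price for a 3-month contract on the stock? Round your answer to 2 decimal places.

£853.35

F = S·e^((r − q)T) = 847.31 · e^((0.0994 − 0.0710) × 3/12)
= 847.31 · e^0.007100 = 847.31 × 1.007125
F = £853.35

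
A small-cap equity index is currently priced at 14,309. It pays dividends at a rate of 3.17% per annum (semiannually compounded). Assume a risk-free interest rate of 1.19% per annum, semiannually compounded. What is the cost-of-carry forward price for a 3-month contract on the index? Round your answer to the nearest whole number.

14,239

F = S · (1+r/2)^(2T) / (1+q/2)^(2T)
= 14309 × 1.002971 / 1.007894 = 14309 × 0.995116
F = 14,239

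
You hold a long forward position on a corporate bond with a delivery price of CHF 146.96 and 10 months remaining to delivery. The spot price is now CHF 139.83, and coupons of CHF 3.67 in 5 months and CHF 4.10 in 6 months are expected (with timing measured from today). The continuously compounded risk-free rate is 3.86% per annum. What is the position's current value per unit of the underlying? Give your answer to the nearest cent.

-CHF 10.11

PV(remaining coupons) I = 3.67·e^(−0.0386·5/12) + 4.10·e^(−0.0386·6/12) = 7.6331
Current forward F = (S − I)·e^(rT) = (139.83 − 7.6331)·e^(0.0386·10/12) = 132.1969 × 1.032690 = 136.5184
Value (long) = (F − K)·e^(−rT) = (136.5184 − 146.96) × 0.968345 = -10.1111
Value = -CHF 10.11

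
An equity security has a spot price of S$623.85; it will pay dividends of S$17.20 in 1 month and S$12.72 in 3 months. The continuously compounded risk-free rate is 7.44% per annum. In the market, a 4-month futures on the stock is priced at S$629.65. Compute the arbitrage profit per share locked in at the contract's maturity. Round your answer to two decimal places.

S$20.46 per share

PV(dividends) I = 17.20·e^(−0.0744·1/12) + 12.72·e^(−0.0744·3/12) = 29.5793
Fair futures F* = (S − I)·e^(rT) = (623.85 − 29.5793)·e^0.024800 = 594.2707 × 1.025110 = 609.1928
Market S$629.65 > fair 609.1928: forward overpriced → cash-and-carry (borrow at r, buy the stock and collect the dividends, short the forward).
Profit at T = |F_mkt − F*| = |629.65 − 609.1928| = S$20.46 per share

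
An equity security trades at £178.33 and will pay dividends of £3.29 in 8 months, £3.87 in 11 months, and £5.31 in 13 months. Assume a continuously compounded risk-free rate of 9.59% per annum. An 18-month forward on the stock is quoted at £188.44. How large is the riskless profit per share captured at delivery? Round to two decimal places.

£4.30 per share

PV(dividends) I = 3.29·e^(−0.0959·8/12) + 3.87·e^(−0.0959·11/12) + 5.31·e^(−0.0959·13/12) = 11.4166
Fair forward F* = (S − I)·e^(rT) = (178.33 − 11.4166)·e^0.143850 = 166.9134 × 1.154711 = 192.7367
Market £188.44 < fair 192.7367: forward underpriced → reverse cash-and-carry (short the stock, invest proceeds at r, pay the dividends, go long the forward).
Profit at T = |F_mkt − F*| = |188.44 − 192.7367| = £4.30 per share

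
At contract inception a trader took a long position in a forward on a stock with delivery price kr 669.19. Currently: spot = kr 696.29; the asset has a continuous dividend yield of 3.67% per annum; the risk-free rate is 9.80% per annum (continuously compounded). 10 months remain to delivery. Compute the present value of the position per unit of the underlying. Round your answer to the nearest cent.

kr 58.61

Current fair forward for the remaining 10 months: F = S·e^((r − q)·T), (r − q) = 0.0980 − 0.0367 = 0.0613
F = 696.29 · e^(0.0613 × 10/12) = 696.29 × 1.052411 = 732.7833
Value of long forward = (F − K)·e^(−rT) = (732.7833 − 669.19) · e^(−0.0980·10/12)
= 63.5933 × 0.921579 = 58.61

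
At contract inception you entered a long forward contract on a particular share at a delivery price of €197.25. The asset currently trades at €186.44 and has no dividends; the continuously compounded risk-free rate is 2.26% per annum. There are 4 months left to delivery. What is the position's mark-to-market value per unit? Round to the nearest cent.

-€9.33

Current fair forward for the remaining 4 months: F = S·e^(r·T), r = 0.0226
F = 186.44 · e^(0.0226 × 4/12) = 186.44 × 1.007562 = 187.8499
Value of long forward = (F − K)·e^(−rT) = (187.8499 − 197.25) · e^(−0.0226·4/12)
= -9.4001 × 0.992495 = -9.33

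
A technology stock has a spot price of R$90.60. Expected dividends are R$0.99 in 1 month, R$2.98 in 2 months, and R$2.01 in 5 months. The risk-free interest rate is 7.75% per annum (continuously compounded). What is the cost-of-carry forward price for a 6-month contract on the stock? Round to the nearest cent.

PV(dividends) I = 0.99·e^(−0.0775·1/12) + 2.98·e^(−0.0775·2/12) + 2.01·e^(−0.0775·5/12)
I = 0.9836 + 2.9418 + 1.9461 = 5.8715
F = (S − I)·e^(rT) = (90.60 − 5.8715) · e^(0.0775·6/12)
= 84.7285 · e^0.038750 = 84.7285 × 1.039511 = R$88.08

R$88.08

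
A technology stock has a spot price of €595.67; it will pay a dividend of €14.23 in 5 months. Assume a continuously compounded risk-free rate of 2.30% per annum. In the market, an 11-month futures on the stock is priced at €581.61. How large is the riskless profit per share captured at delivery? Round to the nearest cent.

€12.36 per share

PV(dividends) I = 14.23·e^(−0.0230·5/12) = 14.0943
Fair futures F* = (S − I)·e^(rT) = (595.67 − 14.0943)·e^0.021083 = 581.5757 × 1.021307 = 593.9673
Market €581.61 < fair 593.9673: forward underpriced → reverse cash-and-carry (short the stock, invest proceeds at r, pay the dividends, go long the forward).
Profit at T = |F_mkt − F*| = |581.61 − 593.9673| = €12.36 per share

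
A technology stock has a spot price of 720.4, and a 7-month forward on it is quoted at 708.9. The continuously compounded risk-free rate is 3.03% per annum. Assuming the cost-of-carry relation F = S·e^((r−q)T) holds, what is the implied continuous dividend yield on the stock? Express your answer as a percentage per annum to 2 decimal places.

From F = S·e^((r−q)T): (r − q) = ln(F/S)/T
ln(708.9/720.4) = ln(0.984037) = -0.016092
(r − q) = -0.016092 / (7/12) = -0.027586
q = r − ln(F/S)/T = 0.0303 + 0.027586 = 0.057886
q = 5.79%

5.79%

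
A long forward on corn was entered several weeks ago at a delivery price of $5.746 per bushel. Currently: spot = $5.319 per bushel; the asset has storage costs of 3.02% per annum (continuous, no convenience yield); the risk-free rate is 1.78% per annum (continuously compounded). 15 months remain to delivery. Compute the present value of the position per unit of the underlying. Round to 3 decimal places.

Current fair forward for the remaining 15 months: F = S·e^((r + u)·T), (r + u) = 0.0178 + 0.0302 = 0.0480
F = 5.319 · e^(0.0480 × 15/12) = 5.319 × 1.061837 = 5.6479
Value of long forward = (F − K)·e^(−rT) = (5.6479 − 5.746) · e^(−0.0178·15/12)
= -0.0981 × 0.977996 = -0.096

-$0.096 per bushel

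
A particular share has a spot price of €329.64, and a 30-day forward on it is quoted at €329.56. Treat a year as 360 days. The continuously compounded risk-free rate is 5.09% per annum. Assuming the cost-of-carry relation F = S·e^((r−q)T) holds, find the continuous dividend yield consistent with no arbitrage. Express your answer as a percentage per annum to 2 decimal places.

5.38%

From F = S·e^((r−q)T): (r − q) = ln(F/S)/T
ln(329.56/329.64) = ln(0.999757) = -0.000243
(r − q) = -0.000243 / (30/360) = -0.002916
q = r − ln(F/S)/T = 0.0509 + 0.002916 = 0.053816
q = 5.38%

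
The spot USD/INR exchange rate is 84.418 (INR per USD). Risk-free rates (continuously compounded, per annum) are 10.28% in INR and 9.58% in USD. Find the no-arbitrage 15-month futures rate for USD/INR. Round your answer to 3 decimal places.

85.160

F = S·e^((r_INR − r_USD)T) = 84.418 · e^((0.1028 − 0.0958) × 15/12)
= 84.418 · e^0.008750 = 84.418 × 1.008788
F = 85.160 INR per USD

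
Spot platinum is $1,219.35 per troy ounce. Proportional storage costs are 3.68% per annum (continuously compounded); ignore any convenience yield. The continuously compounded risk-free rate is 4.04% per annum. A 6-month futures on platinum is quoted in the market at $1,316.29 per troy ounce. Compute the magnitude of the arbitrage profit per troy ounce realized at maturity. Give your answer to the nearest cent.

$48.95 per troy ounce

Fair futures: F* = S·e^(carry·T), with carry = (r + u) = 0.0404 + 0.0368 = 0.0772
F* = 1219.35 · e^(0.0772 × 6/12) = 1219.35 · e^0.03860000 = 1219.35 × 1.03935466 = $1267.3371
Market $1316.29 > fair $1267.3371: forward overpriced → cash-and-carry (buy spot, short the forward).
At maturity, profit = |F_mkt − F*| = |1316.29 − 1267.3371| = $48.95 per troy ounce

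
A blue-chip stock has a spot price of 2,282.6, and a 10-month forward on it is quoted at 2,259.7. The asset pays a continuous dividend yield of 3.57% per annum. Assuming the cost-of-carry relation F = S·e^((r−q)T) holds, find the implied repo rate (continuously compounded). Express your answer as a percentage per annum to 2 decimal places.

From F = S·e^((r−q)T): (r − q) = ln(F/S)/T
ln(2259.7/2282.6) = ln(0.989968) = -0.010083
(r − q) = -0.010083 / (10/12) = -0.012100
r = ln(F/S)/T + q = -0.012100 + 0.0357 = 0.023600
r = 2.36%

2.36%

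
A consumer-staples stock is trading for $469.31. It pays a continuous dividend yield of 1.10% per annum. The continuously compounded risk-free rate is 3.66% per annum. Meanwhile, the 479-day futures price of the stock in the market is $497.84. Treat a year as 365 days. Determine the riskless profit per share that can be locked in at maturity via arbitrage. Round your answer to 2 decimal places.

$12.50 per share

Fair futures: F* = S·e^(carry·T), with carry = (r − q) = 0.0366 − 0.0110 = 0.0256
F* = 469.31 · e^(0.0256 × 479/365) = 469.31 · e^0.033596 = 469.31 × 1.034167 = $485.3449
Market $497.84 > fair $485.3449: forward overpriced → cash-and-carry (buy spot, short the forward).
At maturity, profit = |F_mkt − F*| = |497.84 − 485.3449| = $12.50 per share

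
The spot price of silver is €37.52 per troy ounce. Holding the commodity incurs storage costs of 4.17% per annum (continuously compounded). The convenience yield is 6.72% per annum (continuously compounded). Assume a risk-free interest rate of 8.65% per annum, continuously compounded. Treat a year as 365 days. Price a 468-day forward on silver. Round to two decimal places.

€40.57 per troy ounce

Net carry = r + u − y = 0.0865 + 0.0417 − 0.0672 = 0.0610
F = S·e^((r+u−y)T) = 37.52 · e^(0.0610 × 468/365) = 37.52 · e^0.078214
= 37.52 × 1.081354 = €40.57 per troy ounce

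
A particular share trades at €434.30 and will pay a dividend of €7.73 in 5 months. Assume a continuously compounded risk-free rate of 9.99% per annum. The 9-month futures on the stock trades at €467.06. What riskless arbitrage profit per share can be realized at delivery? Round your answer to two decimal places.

€6.96 per share

PV(dividends) I = 7.73·e^(−0.0999·5/12) = 7.4148
Fair futures F* = (S − I)·e^(rT) = (434.30 − 7.4148)·e^0.074925 = 426.8852 × 1.077803 = 460.0981
Market €467.06 > fair 460.0981: forward overpriced → cash-and-carry (borrow at r, buy the stock and collect the dividends, short the forward).
Profit at T = |F_mkt − F*| = |467.06 − 460.0981| = €6.96 per share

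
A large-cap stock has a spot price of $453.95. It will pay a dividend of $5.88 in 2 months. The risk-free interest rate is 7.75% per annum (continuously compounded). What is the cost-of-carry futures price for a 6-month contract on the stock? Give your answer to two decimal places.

$465.85

PV(dividends) I = 5.88·e^(−0.0775·2/12)
I = 5.8045
F = (S − I)·e^(rT) = (453.95 − 5.8045) · e^(0.0775·6/12)
= 448.1455 · e^0.038750 = 448.1455 × 1.039511 = $465.85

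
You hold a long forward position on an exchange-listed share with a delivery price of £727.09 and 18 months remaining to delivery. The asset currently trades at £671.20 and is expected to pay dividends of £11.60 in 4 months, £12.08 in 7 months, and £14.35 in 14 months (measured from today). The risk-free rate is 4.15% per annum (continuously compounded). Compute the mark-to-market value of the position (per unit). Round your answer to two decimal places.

-£48.91

PV(remaining dividends) I = 11.60·e^(−0.0415·4/12) + 12.08·e^(−0.0415·7/12) + 14.35·e^(−0.0415·14/12) = 36.9035
Current forward F = (S − I)·e^(rT) = (671.20 − 36.9035)·e^(0.0415·18/12) = 634.2965 × 1.064228 = 675.0361
Value (long) = (F − K)·e^(−rT) = (675.0361 − 727.09) × 0.939648 = -48.9123
Value = -£48.91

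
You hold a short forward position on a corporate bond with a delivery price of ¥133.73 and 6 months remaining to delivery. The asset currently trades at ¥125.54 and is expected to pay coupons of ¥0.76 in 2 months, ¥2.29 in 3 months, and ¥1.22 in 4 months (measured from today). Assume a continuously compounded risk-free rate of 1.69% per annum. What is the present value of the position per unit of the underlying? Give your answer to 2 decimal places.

PV(remaining coupons) I = 0.76·e^(−0.0169·2/12) + 2.29·e^(−0.0169·3/12) + 1.22·e^(−0.0169·4/12) = 4.2514
Current forward F = (S − I)·e^(rT) = (125.54 − 4.2514)·e^(0.0169·6/12) = 121.2886 × 1.008486 = 122.3179
Value (long) = (F − K)·e^(−rT) = (122.3179 − 133.73) × 0.991586 = -11.3161
Short position value = −(long value) = ¥11.32

¥11.32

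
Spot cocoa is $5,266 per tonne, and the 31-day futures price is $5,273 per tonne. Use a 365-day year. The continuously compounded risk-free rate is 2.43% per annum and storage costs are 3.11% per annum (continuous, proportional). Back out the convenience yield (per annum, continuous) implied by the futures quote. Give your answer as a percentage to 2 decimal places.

3.98%

F = S·e^((r+u−y)T) ⇒ (r+u−y) = ln(F/S)/T
ln(5273/5266) = 0.001328; /T ⇒ 0.015636
y = r + u − ln(F/S)/T = 0.0243 + 0.0311 − 0.015636 = 0.039764
y = 3.98%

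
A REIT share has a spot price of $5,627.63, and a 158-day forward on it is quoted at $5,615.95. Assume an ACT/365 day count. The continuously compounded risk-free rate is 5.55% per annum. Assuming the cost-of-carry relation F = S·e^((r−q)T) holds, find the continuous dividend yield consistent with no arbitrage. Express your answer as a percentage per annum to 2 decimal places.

From F = S·e^((r−q)T): (r − q) = ln(F/S)/T
ln(5615.95/5627.63) = ln(0.997925) = -0.002077
(r − q) = -0.002077 / (158/365) = -0.004798
q = r − ln(F/S)/T = 0.0555 + 0.004798 = 0.060298
q = 6.03%

6.03%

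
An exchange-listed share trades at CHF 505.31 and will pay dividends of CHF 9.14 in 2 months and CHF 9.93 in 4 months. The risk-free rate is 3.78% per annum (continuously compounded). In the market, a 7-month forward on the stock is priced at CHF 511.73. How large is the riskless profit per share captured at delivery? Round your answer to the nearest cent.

CHF 14.46 per share

PV(dividends) I = 9.14·e^(−0.0378·2/12) + 9.93·e^(−0.0378·4/12) = 18.8883
Fair forward F* = (S − I)·e^(rT) = (505.31 − 18.8883)·e^0.022050 = 486.4217 × 1.022295 = 497.2665
Market CHF 511.73 > fair 497.2665: forward overpriced → cash-and-carry (borrow at r, buy the stock and collect the dividends, short the forward).
Profit at T = |F_mkt − F*| = |511.73 − 497.2665| = CHF 14.46 per share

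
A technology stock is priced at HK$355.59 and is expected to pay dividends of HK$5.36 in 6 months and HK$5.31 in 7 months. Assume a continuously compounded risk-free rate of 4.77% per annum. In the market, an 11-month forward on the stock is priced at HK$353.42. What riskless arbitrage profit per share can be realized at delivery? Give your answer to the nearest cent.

HK$7.20 per share

PV(dividends) I = 5.36·e^(−0.0477·6/12) + 5.31·e^(−0.0477·7/12) = 10.3980
Fair forward F* = (S − I)·e^(rT) = (355.59 − 10.3980)·e^0.043725 = 345.1920 × 1.044695 = 360.6204
Market HK$353.42 < fair 360.6204: forward underpriced → reverse cash-and-carry (short the stock, invest proceeds at r, pay the dividends, go long the forward).
Profit at T = |F_mkt − F*| = |353.42 − 360.6204| = HK$7.20 per share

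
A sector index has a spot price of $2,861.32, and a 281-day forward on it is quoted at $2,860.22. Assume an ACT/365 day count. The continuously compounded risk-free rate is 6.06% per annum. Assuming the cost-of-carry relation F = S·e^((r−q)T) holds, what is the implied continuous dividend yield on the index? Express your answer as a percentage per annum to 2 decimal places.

6.11%

From F = S·e^((r−q)T): (r − q) = ln(F/S)/T
ln(2860.22/2861.32) = ln(0.999616) = -0.000384
(r − q) = -0.000384 / (281/365) = -0.000499
q = r − ln(F/S)/T = 0.0606 + 0.000499 = 0.061099
q = 6.11%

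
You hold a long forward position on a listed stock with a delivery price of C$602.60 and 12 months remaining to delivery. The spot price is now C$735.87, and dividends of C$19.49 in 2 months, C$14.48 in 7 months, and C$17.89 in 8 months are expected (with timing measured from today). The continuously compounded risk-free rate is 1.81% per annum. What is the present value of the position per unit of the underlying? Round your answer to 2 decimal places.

PV(remaining dividends) I = 19.49·e^(−0.0181·2/12) + 14.48·e^(−0.0181·7/12) + 17.89·e^(−0.0181·8/12) = 51.4346
Current forward F = (S − I)·e^(rT) = (735.87 − 51.4346)·e^(0.0181·12/12) = 684.4354 × 1.018265 = 696.9366
Value (long) = (F − K)·e^(−rT) = (696.9366 − 602.60) × 0.982063 = 92.6445
Value = C$92.64

C$92.64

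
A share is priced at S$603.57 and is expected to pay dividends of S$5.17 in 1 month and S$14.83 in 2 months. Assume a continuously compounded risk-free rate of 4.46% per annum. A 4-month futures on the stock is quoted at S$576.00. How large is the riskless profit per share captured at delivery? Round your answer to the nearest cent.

PV(dividends) I = 5.17·e^(−0.0446·1/12) + 14.83·e^(−0.0446·2/12) = 19.8710
Fair futures F* = (S − I)·e^(rT) = (603.57 − 19.8710)·e^0.014867 = 583.6990 × 1.014978 = 592.4416
Market S$576.00 < fair 592.4416: forward underpriced → reverse cash-and-carry (short the stock, invest proceeds at r, pay the dividends, go long the forward).
Profit at T = |F_mkt − F*| = |576.00 − 592.4416| = S$16.44 per share

S$16.44 per share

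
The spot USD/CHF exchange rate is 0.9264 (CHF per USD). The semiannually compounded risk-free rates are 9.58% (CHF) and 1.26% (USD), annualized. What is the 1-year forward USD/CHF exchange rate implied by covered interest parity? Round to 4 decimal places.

By covered interest parity, F = S · (1+r_CHF/2)^(2T) / (1+r_USD/2)^(2T)
= 0.9264 × 1.098094 / 1.012640 = 0.9264 × 1.084387
F = 1.0046 CHF per USD

1.0046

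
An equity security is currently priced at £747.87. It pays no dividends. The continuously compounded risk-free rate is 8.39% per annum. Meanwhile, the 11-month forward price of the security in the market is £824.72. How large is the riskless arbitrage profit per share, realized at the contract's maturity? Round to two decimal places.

Fair forward: F* = S·e^(carry·T), with carry = r = 0.0839
F* = 747.87 · e^(0.0839 × 11/12) = 747.87 · e^0.076908 = 747.87 × 1.079943 = £807.6570
Market £824.72 > fair £807.6570: forward overpriced → cash-and-carry (buy spot, short the forward).
At maturity, profit = |F_mkt − F*| = |824.72 − 807.6570| = £17.06 per share

£17.06 per share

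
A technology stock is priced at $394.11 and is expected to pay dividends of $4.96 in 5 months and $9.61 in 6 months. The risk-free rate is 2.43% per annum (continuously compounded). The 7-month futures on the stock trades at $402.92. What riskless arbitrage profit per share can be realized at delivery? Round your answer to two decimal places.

$17.79 per share

PV(dividends) I = 4.96·e^(−0.0243·5/12) + 9.61·e^(−0.0243·6/12) = 14.4040
Fair futures F* = (S − I)·e^(rT) = (394.11 − 14.4040)·e^0.014175 = 379.7060 × 1.014276 = 385.1267
Market $402.92 > fair 385.1267: forward overpriced → cash-and-carry (borrow at r, buy the stock and collect the dividends, short the forward).
Profit at T = |F_mkt − F*| = |402.92 − 385.1267| = $17.79 per share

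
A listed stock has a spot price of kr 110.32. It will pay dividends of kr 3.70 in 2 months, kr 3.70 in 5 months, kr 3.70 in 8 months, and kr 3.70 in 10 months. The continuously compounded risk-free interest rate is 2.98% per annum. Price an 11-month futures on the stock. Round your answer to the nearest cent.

PV(dividends) I = 3.70·e^(−0.0298·2/12) + 3.70·e^(−0.0298·5/12) + 3.70·e^(−0.0298·8/12) + 3.70·e^(−0.0298·10/12)
I = 3.6817 + 3.6543 + 3.6272 + 3.6092 = 14.5724
F = (S − I)·e^(rT) = (110.32 − 14.5724) · e^(0.0298·11/12)
= 95.7476 · e^0.027317 = 95.7476 × 1.027694 = kr 98.40

kr 98.40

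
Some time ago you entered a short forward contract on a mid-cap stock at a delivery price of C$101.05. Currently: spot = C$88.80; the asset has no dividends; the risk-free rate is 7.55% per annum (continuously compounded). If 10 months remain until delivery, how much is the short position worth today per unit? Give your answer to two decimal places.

Current fair forward for the remaining 10 months: F = S·e^(r·T), r = 0.0755
F = 88.80 · e^(0.0755 × 10/12) = 88.80 × 1.064938 = 94.5665
Value of long forward = (F − K)·e^(−rT) = (94.5665 − 101.05) · e^(−0.0755·10/12)
= -6.4835 × 0.939022 = -6.09
Short position value = −(long value) = C$6.09

C$6.09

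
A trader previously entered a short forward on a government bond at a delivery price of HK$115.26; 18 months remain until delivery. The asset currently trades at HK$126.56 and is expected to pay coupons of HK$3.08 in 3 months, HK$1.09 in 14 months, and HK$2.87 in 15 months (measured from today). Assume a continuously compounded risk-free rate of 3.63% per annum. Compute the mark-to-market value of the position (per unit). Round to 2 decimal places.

PV(remaining coupons) I = 3.08·e^(−0.0363·3/12) + 1.09·e^(−0.0363·14/12) + 2.87·e^(−0.0363·15/12) = 6.8397
Current forward F = (S − I)·e^(rT) = (126.56 − 6.8397)·e^(0.0363·18/12) = 119.7203 × 1.055960 = 126.4198
Value (long) = (F − K)·e^(−rT) = (126.4198 − 115.26) × 0.947006 = 10.5684
Short position value = −(long value) = -HK$10.57

-HK$10.57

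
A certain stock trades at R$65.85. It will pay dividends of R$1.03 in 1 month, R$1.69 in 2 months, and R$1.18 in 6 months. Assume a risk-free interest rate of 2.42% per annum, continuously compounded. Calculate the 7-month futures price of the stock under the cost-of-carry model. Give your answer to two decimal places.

R$62.85

PV(dividends) I = 1.03·e^(−0.0242·1/12) + 1.69·e^(−0.0242·2/12) + 1.18·e^(−0.0242·6/12)
I = 1.0279 + 1.6832 + 1.1658 = 3.8769
F = (S − I)·e^(rT) = (65.85 − 3.8769) · e^(0.0242·7/12)
= 61.9731 · e^0.014117 = 61.9731 × 1.014217 = R$62.85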